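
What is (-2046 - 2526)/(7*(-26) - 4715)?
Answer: 4572/4897 ≈ 0.93363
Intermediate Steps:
(-2046 - 2526)/(7*(-26) - 4715) = -4572/(-182 - 4715) = -4572/(-4897) = -4572*(-1/4897) = 4572/4897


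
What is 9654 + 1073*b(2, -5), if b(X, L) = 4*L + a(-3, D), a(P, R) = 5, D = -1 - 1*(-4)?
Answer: -6441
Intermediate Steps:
D = 3 (D = -1 + 4 = 3)
b(X, L) = 5 + 4*L (b(X, L) = 4*L + 5 = 5 + 4*L)
9654 + 1073*b(2, -5) = 9654 + 1073*(5 + 4*(-5)) = 9654 + 1073*(5 - 20) = 9654 + 1073*(-15) = 9654 - 16095 = -6441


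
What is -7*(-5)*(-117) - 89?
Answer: -4184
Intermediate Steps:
-7*(-5)*(-117) - 89 = 35*(-117) - 89 = -4095 - 89 = -4184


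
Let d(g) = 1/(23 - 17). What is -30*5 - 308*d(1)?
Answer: -604/3 ≈ -201.33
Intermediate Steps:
d(g) = ⅙ (d(g) = 1/6 = ⅙)
-30*5 - 308*d(1) = -30*5 - 308*⅙ = -150 - 154/3 = -604/3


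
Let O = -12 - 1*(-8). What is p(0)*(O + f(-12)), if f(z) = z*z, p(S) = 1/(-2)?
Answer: -70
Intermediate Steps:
p(S) = -½
f(z) = z²
O = -4 (O = -12 + 8 = -4)
p(0)*(O + f(-12)) = -(-4 + (-12)²)/2 = -(-4 + 144)/2 = -½*140 = -70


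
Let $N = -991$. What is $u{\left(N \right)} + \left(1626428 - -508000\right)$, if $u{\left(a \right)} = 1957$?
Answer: $2136385$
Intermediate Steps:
$u{\left(N \right)} + \left(1626428 - -508000\right) = 1957 + \left(1626428 - -508000\right) = 1957 + \left(1626428 + 508000\right) = 1957 + 2134428 = 2136385$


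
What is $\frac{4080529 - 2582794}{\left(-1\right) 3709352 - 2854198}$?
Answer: $- \frac{99849}{437570} \approx -0.22819$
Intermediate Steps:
$\frac{4080529 - 2582794}{\left(-1\right) 3709352 - 2854198} = \frac{1497735}{-3709352 - 2854198} = \frac{1497735}{-6563550} = 1497735 \left(- \frac{1}{6563550}\right) = - \frac{99849}{437570}$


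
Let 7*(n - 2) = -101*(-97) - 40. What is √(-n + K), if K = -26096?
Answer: I*√1347101/7 ≈ 165.81*I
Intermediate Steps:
n = 9771/7 (n = 2 + (-101*(-97) - 40)/7 = 2 + (9797 - 40)/7 = 2 + (⅐)*9757 = 2 + 9757/7 = 9771/7 ≈ 1395.9)
√(-n + K) = √(-1*9771/7 - 26096) = √(-9771/7 - 26096) = √(-192443/7) = I*√1347101/7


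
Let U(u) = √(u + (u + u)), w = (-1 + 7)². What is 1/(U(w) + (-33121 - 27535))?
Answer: -15164/919787557 - 3*√3/1839575114 ≈ -1.6489e-5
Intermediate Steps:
w = 36 (w = 6² = 36)
U(u) = √3*√u (U(u) = √(u + 2*u) = √(3*u) = √3*√u)
1/(U(w) + (-33121 - 27535)) = 1/(√3*√36 + (-33121 - 27535)) = 1/(√3*6 - 60656) = 1/(6*√3 - 60656) = 1/(-60656 + 6*√3)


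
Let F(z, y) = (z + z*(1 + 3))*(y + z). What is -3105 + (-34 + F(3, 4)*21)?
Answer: -934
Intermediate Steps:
F(z, y) = 5*z*(y + z) (F(z, y) = (z + z*4)*(y + z) = (z + 4*z)*(y + z) = (5*z)*(y + z) = 5*z*(y + z))
-3105 + (-34 + F(3, 4)*21) = -3105 + (-34 + (5*3*(4 + 3))*21) = -3105 + (-34 + (5*3*7)*21) = -3105 + (-34 + 105*21) = -3105 + (-34 + 2205) = -3105 + 2171 = -934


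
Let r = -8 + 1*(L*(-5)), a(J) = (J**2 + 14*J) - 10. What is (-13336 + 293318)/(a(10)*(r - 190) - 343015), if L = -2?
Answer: -279982/386255 ≈ -0.72486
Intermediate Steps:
a(J) = -10 + J**2 + 14*J
r = 2 (r = -8 + 1*(-2*(-5)) = -8 + 1*10 = -8 + 10 = 2)
(-13336 + 293318)/(a(10)*(r - 190) - 343015) = (-13336 + 293318)/((-10 + 10**2 + 14*10)*(2 - 190) - 343015) = 279982/((-10 + 100 + 140)*(-188) - 343015) = 279982/(230*(-188) - 343015) = 279982/(-43240 - 343015) = 279982/(-386255) = 279982*(-1/386255) = -279982/386255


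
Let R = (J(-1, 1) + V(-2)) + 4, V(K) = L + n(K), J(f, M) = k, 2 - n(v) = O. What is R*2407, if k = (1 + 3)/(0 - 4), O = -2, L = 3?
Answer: 24070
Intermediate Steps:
n(v) = 4 (n(v) = 2 - 1*(-2) = 2 + 2 = 4)
k = -1 (k = 4/(-4) = 4*(-¼) = -1)
J(f, M) = -1
V(K) = 7 (V(K) = 3 + 4 = 7)
R = 10 (R = (-1 + 7) + 4 = 6 + 4 = 10)
R*2407 = 10*2407 = 24070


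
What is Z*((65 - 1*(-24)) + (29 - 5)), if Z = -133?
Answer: -15029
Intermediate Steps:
Z*((65 - 1*(-24)) + (29 - 5)) = -133*((65 - 1*(-24)) + (29 - 5)) = -133*((65 + 24) + 24) = -133*(89 + 24) = -133*113 = -15029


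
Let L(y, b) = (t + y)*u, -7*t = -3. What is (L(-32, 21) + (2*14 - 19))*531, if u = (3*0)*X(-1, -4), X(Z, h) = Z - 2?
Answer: 4779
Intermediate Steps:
t = 3/7 (t = -⅐*(-3) = 3/7 ≈ 0.42857)
X(Z, h) = -2 + Z
u = 0 (u = (3*0)*(-2 - 1) = 0*(-3) = 0)
L(y, b) = 0 (L(y, b) = (3/7 + y)*0 = 0)
(L(-32, 21) + (2*14 - 19))*531 = (0 + (2*14 - 19))*531 = (0 + (28 - 19))*531 = (0 + 9)*531 = 9*531 = 4779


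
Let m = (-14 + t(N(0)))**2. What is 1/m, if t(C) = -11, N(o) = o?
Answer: 1/625 ≈ 0.0016000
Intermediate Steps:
m = 625 (m = (-14 - 11)**2 = (-25)**2 = 625)
1/m = 1/625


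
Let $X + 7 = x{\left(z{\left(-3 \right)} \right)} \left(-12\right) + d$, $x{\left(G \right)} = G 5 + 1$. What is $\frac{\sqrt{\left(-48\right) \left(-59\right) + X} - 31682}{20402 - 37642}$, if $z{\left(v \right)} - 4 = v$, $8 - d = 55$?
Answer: $\frac{15841}{8620} - \frac{\sqrt{2706}}{17240} \approx 1.8347$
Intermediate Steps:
$d = -47$ ($d = 8 - 55 = -47$)
$z{\left(v \right)} = 4 + v$
$x{\left(G \right)} = 1 + 5 G$ ($x{\left(G \right)} = 5 G + 1 = 1 + 5 G$)
$X = -126$ ($X = -7 + \left(\left(1 + 5 \left(4 - 3\right)\right) \left(-12\right) - 47\right) = -7 + \left(\left(1 + 5 \cdot 1\right) \left(-12\right) - 47\right) = -7 + \left(\left(1 + 5\right) \left(-12\right) - 47\right) = -7 + \left(6 \left(-12\right) - 47\right) = -7 - 119 = -126$)
$\frac{\sqrt{\left(-48\right) \left(-59\right) + X} - 31682}{20402 - 37642} = \frac{\sqrt{\left(-48\right) \left(-59\right) - 126} - 31682}{20402 - 37642} = \frac{\sqrt{2832 - 126} - 31682}{-17240} = \left(\sqrt{2706} - 31682\right) \left(- \frac{1}{17240}\right) = \left(-31682 + \sqrt{2706}\right) \left(- \frac{1}{17240}\right) = \frac{15841}{8620} - \frac{\sqrt{2706}}{17240}$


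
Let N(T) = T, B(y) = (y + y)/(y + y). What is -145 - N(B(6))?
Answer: -146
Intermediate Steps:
B(y) = 1 (B(y) = (2*y)/((2*y)) = (2*y)*(1/(2*y)) = 1)
-145 - N(B(6)) = -145 - 1*1 = -145 - 1 = -146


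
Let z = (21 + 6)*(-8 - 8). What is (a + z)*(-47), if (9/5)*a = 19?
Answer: 178271/9 ≈ 19808.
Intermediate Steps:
a = 95/9 (a = (5/9)*19 = 95/9 ≈ 10.556)
z = -432 (z = 27*(-16) = -432)
(a + z)*(-47) = (95/9 - 432)*(-47) = -3793/9*(-47) = 178271/9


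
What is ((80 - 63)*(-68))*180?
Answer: -208080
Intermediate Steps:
((80 - 63)*(-68))*180 = (17*(-68))*180 = -1156*180 = -208080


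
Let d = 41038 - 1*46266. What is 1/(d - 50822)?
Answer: -1/56050 ≈ -1.7841e-5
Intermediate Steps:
d = -5228 (d = 41038 - 46266 = -5228)
1/(d - 50822) = 1/(-5228 - 50822) = 1/(-56050) = -1/56050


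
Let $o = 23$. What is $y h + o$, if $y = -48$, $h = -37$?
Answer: $1799$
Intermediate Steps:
$y h + o = \left(-48\right) \left(-37\right) + 23 = 1776 + 23 = 1799$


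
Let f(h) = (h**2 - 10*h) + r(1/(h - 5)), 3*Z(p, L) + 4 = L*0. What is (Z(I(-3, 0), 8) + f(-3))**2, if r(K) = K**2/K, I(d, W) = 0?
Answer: 811801/576 ≈ 1409.4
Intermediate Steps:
r(K) = K
Z(p, L) = -4/3 (Z(p, L) = -4/3 + (L*0)/3 = -4/3 + (1/3)*0 = -4/3 + 0 = -4/3)
f(h) = h**2 + 1/(-5 + h) - 10*h (f(h) = (h**2 - 10*h) + 1/(h - 5) = (h**2 - 10*h) + 1/(-5 + h) = h**2 + 1/(-5 + h) - 10*h)
(Z(I(-3, 0), 8) + f(-3))**2 = (-4/3 + (1 - 3*(-10 - 3)*(-5 - 3))/(-5 - 3))**2 = (-4/3 + (1 - 3*(-13)*(-8))/(-8))**2 = (-4/3 - (1 - 312)/8)**2 = (-4/3 - 1/8*(-311))**2 = (-4/3 + 311/8)**2 = (901/24)**2 = 811801/576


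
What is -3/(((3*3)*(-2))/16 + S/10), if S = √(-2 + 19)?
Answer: 5400/1753 + 480*√17/1753 ≈ 4.2094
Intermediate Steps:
S = √17 ≈ 4.1231
-3/(((3*3)*(-2))/16 + S/10) = -3/(((3*3)*(-2))/16 + √17/10) = -3/((9*(-2))*(1/16) + √17*(⅒)) = -3/(-18*1/16 + √17/10) = -3/(-9/8 + √17/10)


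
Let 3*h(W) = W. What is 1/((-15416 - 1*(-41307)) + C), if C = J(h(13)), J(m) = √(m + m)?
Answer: 77673/2011031617 - √78/2011031617 ≈ 3.8619e-5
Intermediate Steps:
h(W) = W/3
J(m) = √2*√m (J(m) = √(2*m) = √2*√m)
C = √78/3 (C = √2*√((⅓)*13) = √2*√(13/3) = √2*(√39/3) = √78/3 ≈ 2.9439)
1/((-15416 - 1*(-41307)) + C) = 1/((-15416 - 1*(-41307)) + √78/3) = 1/((-15416 + 41307) + √78/3) = 1/(25891 + √78/3)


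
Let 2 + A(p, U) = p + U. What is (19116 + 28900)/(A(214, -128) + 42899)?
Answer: 48016/42983 ≈ 1.1171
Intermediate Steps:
A(p, U) = -2 + U + p (A(p, U) = -2 + (p + U) = -2 + (U + p) = -2 + U + p)
(19116 + 28900)/(A(214, -128) + 42899) = (19116 + 28900)/((-2 - 128 + 214) + 42899) = 48016/(84 + 42899) = 48016/42983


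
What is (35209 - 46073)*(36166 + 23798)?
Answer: -651448896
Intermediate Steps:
(35209 - 46073)*(36166 + 23798) = -10864*59964 = -651448896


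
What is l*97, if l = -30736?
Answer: -2981392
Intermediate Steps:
l*97 = -30736*97 = -2981392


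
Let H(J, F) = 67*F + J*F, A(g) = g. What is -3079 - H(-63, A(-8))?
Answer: -3047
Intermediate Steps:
H(J, F) = 67*F + F*J
-3079 - H(-63, A(-8)) = -3079 - (-8)*(67 - 63) = -3079 - (-8)*4 = -3079 - 1*(-32) = -3079 + 32 = -3047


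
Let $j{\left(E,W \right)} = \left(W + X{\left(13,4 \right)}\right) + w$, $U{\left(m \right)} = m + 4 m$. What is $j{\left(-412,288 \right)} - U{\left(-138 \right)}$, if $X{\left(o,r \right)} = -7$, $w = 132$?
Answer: $1103$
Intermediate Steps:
$U{\left(m \right)} = 5 m$
$j{\left(E,W \right)} = 125 + W$ ($j{\left(E,W \right)} = \left(W - 7\right) + 132 = \left(-7 + W\right) + 132 = 125 + W$)
$j{\left(-412,288 \right)} - U{\left(-138 \right)} = \left(125 + 288\right) - 5 \left(-138\right) = 413 - -690 = 413 + 690 = 1103$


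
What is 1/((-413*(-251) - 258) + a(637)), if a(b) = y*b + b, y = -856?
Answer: -1/441230 ≈ -2.2664e-6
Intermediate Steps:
a(b) = -855*b (a(b) = -856*b + b = -855*b)
1/((-413*(-251) - 258) + a(637)) = 1/((-413*(-251) - 258) - 855*637) = 1/((103663 - 258) - 544635) = 1/(103405 - 544635) = 1/(-441230) = -1/441230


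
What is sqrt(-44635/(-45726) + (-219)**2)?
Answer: sqrt(100282116812046)/45726 ≈ 219.00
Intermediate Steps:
sqrt(-44635/(-45726) + (-219)**2) = sqrt(-44635*(-1/45726) + 47961) = sqrt(44635/45726 + 47961) = sqrt(2193109321/45726) = sqrt(100282116812046)/45726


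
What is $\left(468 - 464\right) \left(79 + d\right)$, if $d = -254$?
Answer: $-700$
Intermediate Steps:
$\left(468 - 464\right) \left(79 + d\right) = \left(468 - 464\right) \left(79 - 254\right) = 4 \left(-175\right) = -700$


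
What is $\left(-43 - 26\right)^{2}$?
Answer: $4761$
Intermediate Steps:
$\left(-43 - 26\right)^{2} = \left(-69\right)^{2} = 4761$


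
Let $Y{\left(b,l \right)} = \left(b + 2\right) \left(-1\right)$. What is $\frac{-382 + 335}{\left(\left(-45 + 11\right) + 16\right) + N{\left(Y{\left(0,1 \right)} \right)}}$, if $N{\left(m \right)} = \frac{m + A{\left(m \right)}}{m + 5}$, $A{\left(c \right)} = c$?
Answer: $\frac{141}{58} \approx 2.431$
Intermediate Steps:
$Y{\left(b,l \right)} = -2 - b$ ($Y{\left(b,l \right)} = \left(2 + b\right) \left(-1\right) = -2 - b$)
$N{\left(m \right)} = \frac{2 m}{5 + m}$ ($N{\left(m \right)} = \frac{m + m}{m + 5} = \frac{2 m}{5 + m}$)
$\frac{-382 + 335}{\left(\left(-45 + 11\right) + 16\right) + N{\left(Y{\left(0,1 \right)} \right)}} = \frac{-382 + 335}{\left(\left(-45 + 11\right) + 16\right) + \frac{2 \left(-2 - 0\right)}{5 - 2}} = - \frac{47}{\left(-34 + 16\right) + \frac{2 \left(-2 + 0\right)}{5 + \left(-2 + 0\right)}} = - \frac{47}{-18 + 2 \left(-2\right) \frac{1}{5 - 2}} = - \frac{47}{-18 + 2 \left(-2\right) \frac{1}{3}} = - \frac{47}{-18 - \frac{4}{3}} = - \frac{47}{- \frac{58}{3}} = \left(-47\right) \left(- \frac{3}{58}\right) = \frac{141}{58}$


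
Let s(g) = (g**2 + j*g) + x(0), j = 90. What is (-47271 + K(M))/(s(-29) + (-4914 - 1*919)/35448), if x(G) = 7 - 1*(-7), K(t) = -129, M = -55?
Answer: 1680235200/62217073 ≈ 27.006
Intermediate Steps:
x(G) = 14 (x(G) = 7 + 7 = 14)
s(g) = 14 + g**2 + 90*g (s(g) = (g**2 + 90*g) + 14 = 14 + g**2 + 90*g)
(-47271 + K(M))/(s(-29) + (-4914 - 1*919)/35448) = (-47271 - 129)/((14 + (-29)**2 + 90*(-29)) + (-4914 - 1*919)/35448) = -47400/((14 + 841 - 2610) + (-4914 - 919)*(1/35448)) = -47400/(-1755 - 5833*1/35448) = -47400/(-1755 - 5833/35448) = -47400/(-62217073/35448) = -47400*(-35448/62217073) = 1680235200/62217073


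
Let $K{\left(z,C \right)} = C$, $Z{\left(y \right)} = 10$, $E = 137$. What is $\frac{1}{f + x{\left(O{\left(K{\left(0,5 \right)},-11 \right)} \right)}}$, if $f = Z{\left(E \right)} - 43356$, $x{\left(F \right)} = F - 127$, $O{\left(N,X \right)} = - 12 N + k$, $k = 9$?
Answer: $- \frac{1}{43524} \approx -2.2976 \cdot 10^{-5}$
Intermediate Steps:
$O{\left(N,X \right)} = 9 - 12 N$ ($O{\left(N,X \right)} = - 12 N + 9 = 9 - 12 N$)
$x{\left(F \right)} = -127 + F$
$f = -43346$ ($f = 10 - 43356 = -43346$)
$\frac{1}{f + x{\left(O{\left(K{\left(0,5 \right)},-11 \right)} \right)}} = \frac{1}{-43346 + \left(-127 + \left(9 - 60\right)\right)} = \frac{1}{-43346 - 178} = \frac{1}{-43524} = - \frac{1}{43524}$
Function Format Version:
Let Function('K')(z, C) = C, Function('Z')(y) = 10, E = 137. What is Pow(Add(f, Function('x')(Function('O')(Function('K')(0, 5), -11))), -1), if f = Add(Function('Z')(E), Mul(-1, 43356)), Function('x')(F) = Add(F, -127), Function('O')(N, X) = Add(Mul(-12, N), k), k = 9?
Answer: Rational(-1, 43524) ≈ -2.2976e-5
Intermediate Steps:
Function('O')(N, X) = Add(9, Mul(-12, N)) (Function('O')(N, X) = Add(Mul(-12, N), 9) = Add(9, Mul(-12, N)))
Function('x')(F) = Add(-127, F)
f = -43346 (f = Add(10, Mul(-1, 43356)) = Add(10, -43356) = -43346)
Pow(Add(f, Function('x')(Function('O')(Function('K')(0, 5), -11))), -1) = Pow(Add(-43346, Add(-127, Add(9, Mul(-12, 5)))), -1) = Pow(Add(-43346, Add(-127, Add(9, -60))), -1) = Pow(Add(-43346, Add(-127, -51)), -1) = Pow(Add(-43346, -178), -1) = Pow(-43524, -1) = Rational(-1, 43524)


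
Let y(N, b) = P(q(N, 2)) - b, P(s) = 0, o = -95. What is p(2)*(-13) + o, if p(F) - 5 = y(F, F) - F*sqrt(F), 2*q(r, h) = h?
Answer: -134 + 26*sqrt(2) ≈ -97.230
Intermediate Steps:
q(r, h) = h/2
y(N, b) = -b (y(N, b) = 0 - b = -b)
p(F) = 5 - F - F**(3/2) (p(F) = 5 + (-F - F*sqrt(F)) = 5 + (-F - F**(3/2)) = 5 - F - F**(3/2))
p(2)*(-13) + o = (5 - 1*2 - 2**(3/2))*(-13) - 95 = (5 - 2 - 2*sqrt(2))*(-13) - 95 = (3 - 2*sqrt(2))*(-13) - 95 = (-39 + 26*sqrt(2)) - 95 = -134 + 26*sqrt(2)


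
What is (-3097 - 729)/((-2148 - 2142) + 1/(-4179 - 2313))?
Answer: 24838392/27850681 ≈ 0.89184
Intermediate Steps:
(-3097 - 729)/((-2148 - 2142) + 1/(-4179 - 2313)) = -3826/(-4290 + 1/(-6492)) = -3826/(-4290 - 1/6492) = -3826/(-27850681/6492) = -3826*(-6492/27850681) = 24838392/27850681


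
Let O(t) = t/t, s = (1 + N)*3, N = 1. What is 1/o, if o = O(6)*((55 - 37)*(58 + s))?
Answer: 1/1152 ≈ 0.00086806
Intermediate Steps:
s = 6 (s = (1 + 1)*3 = 2*3 = 6)
O(t) = 1
o = 1152 (o = 1*((55 - 37)*(58 + 6)) = 1*(18*64) = 1*1152 = 1152)
1/o = 1/1152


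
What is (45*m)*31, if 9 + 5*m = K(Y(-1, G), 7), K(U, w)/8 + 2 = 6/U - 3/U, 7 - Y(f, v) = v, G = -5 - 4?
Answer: -13113/2 ≈ -6556.5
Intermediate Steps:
G = -9
Y(f, v) = 7 - v
K(U, w) = -16 + 24/U (K(U, w) = -16 + 8*(6/U - 3/U) = -16 + 8*(3/U) = -16 + 24/U)
m = -47/10 (m = -9/5 + (-16 + 24/(7 - 1*(-9)))/5 = -9/5 + (-16 + 24/(7 + 9))/5 = -9/5 + (-16 + 24/16)/5 = -9/5 + (-16 + 24*(1/16))/5 = -9/5 + (-16 + 3/2)/5 = -9/5 + (⅕)*(-29/2) = -9/5 - 29/10 = -47/10 ≈ -4.7000)
(45*m)*31 = (45*(-47/10))*31 = -423/2*31 = -13113/2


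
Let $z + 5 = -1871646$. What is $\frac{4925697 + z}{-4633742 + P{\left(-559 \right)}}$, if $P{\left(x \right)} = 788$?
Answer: $- \frac{1527023}{2316477} \approx -0.6592$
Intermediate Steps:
$z = -1871651$ ($z = -5 - 1871646 = -1871651$)
$\frac{4925697 + z}{-4633742 + P{\left(-559 \right)}} = \frac{4925697 - 1871651}{-4633742 + 788} = \frac{3054046}{-4632954} = 3054046 \left(- \frac{1}{4632954}\right) = - \frac{1527023}{2316477}$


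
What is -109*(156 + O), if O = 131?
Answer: -31283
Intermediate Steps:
-109*(156 + O) = -109*(156 + 131) = -109*287 = -31283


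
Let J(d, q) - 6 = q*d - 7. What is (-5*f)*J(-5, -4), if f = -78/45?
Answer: 494/3 ≈ 164.67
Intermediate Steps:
J(d, q) = -1 + d*q (J(d, q) = 6 + (q*d - 7) = 6 + (d*q - 7) = 6 + (-7 + d*q) = -1 + d*q)
f = -26/15 (f = -78*1/45 = -26/15 ≈ -1.7333)
(-5*f)*J(-5, -4) = (-5*(-26/15))*(-1 - 5*(-4)) = 26*(-1 + 20)/3 = (26/3)*19 = 494/3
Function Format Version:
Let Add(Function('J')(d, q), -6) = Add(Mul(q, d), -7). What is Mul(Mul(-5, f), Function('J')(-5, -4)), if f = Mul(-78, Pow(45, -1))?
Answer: Rational(494, 3) ≈ 164.67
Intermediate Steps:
Function('J')(d, q) = Add(-1, Mul(d, q)) (Function('J')(d, q) = Add(6, Add(Mul(q, d), -7)) = Add(6, Add(Mul(d, q), -7)) = Add(6, Add(-7, Mul(d, q))) = Add(-1, Mul(d, q)))
f = Rational(-26, 15) (f = Mul(-78, Rational(1, 45)) = Rational(-26, 15) ≈ -1.7333)
Mul(Mul(-5, f), Function('J')(-5, -4)) = Mul(Mul(-5, Rational(-26, 15)), Add(-1, Mul(-5, -4))) = Mul(Rational(26, 3), Add(-1, 20)) = Mul(Rational(26, 3), 19) = Rational(494, 3)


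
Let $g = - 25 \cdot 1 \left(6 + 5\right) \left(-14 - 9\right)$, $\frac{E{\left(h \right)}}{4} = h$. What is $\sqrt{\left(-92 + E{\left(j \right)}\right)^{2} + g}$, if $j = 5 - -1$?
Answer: $\sqrt{10949} \approx 104.64$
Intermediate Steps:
$j = 6$ ($j = 5 + 1 = 6$)
$E{\left(h \right)} = 4 h$
$g = 6325$ ($g = - 25 \cdot 1 \cdot 11 \left(-23\right) = \left(-25\right) 11 \left(-23\right) = \left(-275\right) \left(-23\right) = 6325$)
$\sqrt{\left(-92 + E{\left(j \right)}\right)^{2} + g} = \sqrt{\left(-92 + 4 \cdot 6\right)^{2} + 6325} = \sqrt{\left(-92 + 24\right)^{2} + 6325} = \sqrt{\left(-68\right)^{2} + 6325} = \sqrt{4624 + 6325} = \sqrt{10949}$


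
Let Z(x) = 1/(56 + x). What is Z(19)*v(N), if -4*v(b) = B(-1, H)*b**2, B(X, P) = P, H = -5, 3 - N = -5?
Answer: 16/15 ≈ 1.0667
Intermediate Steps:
N = 8 (N = 3 - 1*(-5) = 3 + 5 = 8)
v(b) = 5*b**2/4 (v(b) = -(-5)*b**2/4 = 5*b**2/4)
Z(19)*v(N) = ((5/4)*8**2)/(56 + 19) = ((5/4)*64)/75 = (1/75)*80 = 16/15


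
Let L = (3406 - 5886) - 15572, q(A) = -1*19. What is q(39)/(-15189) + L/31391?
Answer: -273595399/476797899 ≈ -0.57382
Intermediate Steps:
q(A) = -19
L = -18052 (L = -2480 - 15572 = -18052)
q(39)/(-15189) + L/31391 = -19/(-15189) - 18052/31391 = -19*(-1/15189) - 18052*1/31391 = 19/15189 - 18052/31391 = -273595399/476797899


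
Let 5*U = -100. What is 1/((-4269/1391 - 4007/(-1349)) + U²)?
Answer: 1876459/750398456 ≈ 0.0025006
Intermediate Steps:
U = -20 (U = (⅕)*(-100) = -20)
1/((-4269/1391 - 4007/(-1349)) + U²) = 1/((-4269/1391 - 4007/(-1349)) + (-20)²) = 1/((-4269*1/1391 - 4007*(-1/1349)) + 400) = 1/((-4269/1391 + 4007/1349) + 400) = 1/(-185144/1876459 + 400) = 1/(750398456/1876459) = 1876459/750398456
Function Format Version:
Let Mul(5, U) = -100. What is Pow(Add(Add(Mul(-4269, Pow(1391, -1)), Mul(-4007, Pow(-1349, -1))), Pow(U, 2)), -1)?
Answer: Rational(1876459, 750398456) ≈ 0.0025006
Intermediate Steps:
U = -20 (U = Mul(Rational(1, 5), -100) = -20)
Pow(Add(Add(Mul(-4269, Pow(1391, -1)), Mul(-4007, Pow(-1349, -1))), Pow(U, 2)), -1) = Pow(Add(Add(Mul(-4269, Pow(1391, -1)), Mul(-4007, Pow(-1349, -1))), Pow(-20, 2)), -1) = Pow(Add(Add(Mul(-4269, Rational(1, 1391)), Mul(-4007, Rational(-1, 1349))), 400), -1) = Pow(Add(Add(Rational(-4269, 1391), Rational(4007, 1349)), 400), -1) = Pow(Add(Rational(-185144, 1876459), 400), -1) = Pow(Rational(750398456, 1876459), -1) = Rational(1876459, 750398456)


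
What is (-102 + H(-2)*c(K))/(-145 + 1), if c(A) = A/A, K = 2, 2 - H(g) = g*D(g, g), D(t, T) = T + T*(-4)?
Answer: 11/18 ≈ 0.61111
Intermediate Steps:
D(t, T) = -3*T (D(t, T) = T - 4*T = -3*T)
H(g) = 2 + 3*g**2 (H(g) = 2 - g*(-3*g) = 2 - (-3)*g**2 = 2 + 3*g**2)
c(A) = 1
(-102 + H(-2)*c(K))/(-145 + 1) = (-102 + (2 + 3*(-2)**2)*1)/(-145 + 1) = (-102 + (2 + 3*4)*1)/(-144) = (-102 + (2 + 12)*1)*(-1/144) = (-102 + 14*1)*(-1/144) = (-102 + 14)*(-1/144) = -88*(-1/144) = 11/18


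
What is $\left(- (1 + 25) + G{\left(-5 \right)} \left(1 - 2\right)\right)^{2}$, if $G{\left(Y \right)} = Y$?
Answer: $441$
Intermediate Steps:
$\left(- (1 + 25) + G{\left(-5 \right)} \left(1 - 2\right)\right)^{2} = \left(- (1 + 25) - 5 \left(1 - 2\right)\right)^{2} = \left(\left(-1\right) 26 - -5\right)^{2} = \left(-26 + 5\right)^{2} = \left(-21\right)^{2} = 441$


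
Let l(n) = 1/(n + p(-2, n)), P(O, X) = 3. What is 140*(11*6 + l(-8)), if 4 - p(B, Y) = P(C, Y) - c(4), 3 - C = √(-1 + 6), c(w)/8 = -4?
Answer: 360220/39 ≈ 9236.4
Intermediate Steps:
c(w) = -32 (c(w) = 8*(-4) = -32)
C = 3 - √5 (C = 3 - √(-1 + 6) = 3 - √5 ≈ 0.76393)
p(B, Y) = -31 (p(B, Y) = 4 - (3 - 1*(-32)) = 4 - (3 + 32) = 4 - 1*35 = 4 - 35 = -31)
l(n) = 1/(-31 + n) (l(n) = 1/(n - 31) = 1/(-31 + n))
140*(11*6 + l(-8)) = 140*(11*6 + 1/(-31 - 8)) = 140*(66 + 1/(-39)) = 140*(66 - 1/39) = 140*(2573/39) = 360220/39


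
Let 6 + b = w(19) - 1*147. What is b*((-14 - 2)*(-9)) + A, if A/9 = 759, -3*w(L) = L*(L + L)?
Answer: -49857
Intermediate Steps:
w(L) = -2*L**2/3 (w(L) = -L*(L + L)/3 = -L*2*L/3 = -2*L**2/3)
b = -1181/3 (b = -6 + (-2/3*19**2 - 1*147) = -6 + (-2/3*361 - 147) = -6 + (-722/3 - 147) = -6 - 1163/3 = -1181/3 ≈ -393.67)
A = 6831 (A = 9*759 = 6831)
b*((-14 - 2)*(-9)) + A = -1181*(-14 - 2)*(-9)/3 + 6831 = -(-18896)*(-9)/3 + 6831 = -1181/3*144 + 6831 = -56688 + 6831 = -49857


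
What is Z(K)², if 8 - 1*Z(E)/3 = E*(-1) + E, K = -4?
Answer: 576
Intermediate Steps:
Z(E) = 24 (Z(E) = 24 - 3*(E*(-1) + E) = 24 - 3*(-E + E) = 24 - 3*0 = 24 + 0 = 24)
Z(K)² = 24² = 576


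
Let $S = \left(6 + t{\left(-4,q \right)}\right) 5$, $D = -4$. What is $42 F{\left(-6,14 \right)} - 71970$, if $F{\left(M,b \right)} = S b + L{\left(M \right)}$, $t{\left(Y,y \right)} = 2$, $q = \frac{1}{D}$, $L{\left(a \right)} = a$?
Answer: $-48702$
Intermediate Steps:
$q = - \frac{1}{4}$ ($q = \frac{1}{-4} = - \frac{1}{4} \approx -0.25$)
$S = 40$ ($S = \left(6 + 2\right) 5 = 8 \cdot 5 = 40$)
$F{\left(M,b \right)} = M + 40 b$ ($F{\left(M,b \right)} = 40 b + M = M + 40 b$)
$42 F{\left(-6,14 \right)} - 71970 = 42 \left(-6 + 40 \cdot 14\right) - 71970 = 42 \left(-6 + 560\right) - 71970 = 42 \cdot 554 - 71970 = 23268 - 71970 = -48702$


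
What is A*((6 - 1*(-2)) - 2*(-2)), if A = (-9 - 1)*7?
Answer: -840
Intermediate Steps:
A = -70 (A = -10*7 = -70)
A*((6 - 1*(-2)) - 2*(-2)) = -70*((6 - 1*(-2)) - 2*(-2)) = -70*((6 + 2) + 4) = -70*(8 + 4) = -70*12 = -840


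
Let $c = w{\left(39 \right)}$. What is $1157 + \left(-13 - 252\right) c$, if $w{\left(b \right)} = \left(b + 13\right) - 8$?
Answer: $-10503$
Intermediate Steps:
$w{\left(b \right)} = 5 + b$ ($w{\left(b \right)} = \left(13 + b\right) - 8 = 5 + b$)
$c = 44$ ($c = 5 + 39 = 44$)
$1157 + \left(-13 - 252\right) c = 1157 + \left(-13 - 252\right) 44 = 1157 - 11660 = -10503$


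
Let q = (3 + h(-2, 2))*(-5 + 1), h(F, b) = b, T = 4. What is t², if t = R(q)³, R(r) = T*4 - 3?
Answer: 4826809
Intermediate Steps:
q = -20 (q = (3 + 2)*(-5 + 1) = 5*(-4) = -20)
R(r) = 13 (R(r) = 4*4 - 3 = 16 - 3 = 13)
t = 2197 (t = 13³ = 2197)
t² = 2197² = 4826809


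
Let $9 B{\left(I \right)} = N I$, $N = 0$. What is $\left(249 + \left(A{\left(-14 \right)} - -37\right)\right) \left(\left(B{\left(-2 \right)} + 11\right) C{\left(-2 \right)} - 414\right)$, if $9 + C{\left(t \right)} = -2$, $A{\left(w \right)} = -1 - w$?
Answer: $-159965$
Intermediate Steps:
$C{\left(t \right)} = -11$ ($C{\left(t \right)} = -9 - 2 = -11$)
$B{\left(I \right)} = 0$ ($B{\left(I \right)} = \frac{0 I}{9} = \frac{1}{9} \cdot 0 = 0$)
$\left(249 + \left(A{\left(-14 \right)} - -37\right)\right) \left(\left(B{\left(-2 \right)} + 11\right) C{\left(-2 \right)} - 414\right) = \left(249 - -50\right) \left(\left(0 + 11\right) \left(-11\right) - 414\right) = \left(249 + \left(\left(-1 + 14\right) + 37\right)\right) \left(11 \left(-11\right) - 414\right) = \left(249 + \left(13 + 37\right)\right) \left(-121 - 414\right) = \left(249 + 50\right) \left(-535\right) = 299 \left(-535\right) = -159965$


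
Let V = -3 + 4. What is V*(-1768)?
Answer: -1768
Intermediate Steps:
V = 1
V*(-1768) = 1*(-1768) = -1768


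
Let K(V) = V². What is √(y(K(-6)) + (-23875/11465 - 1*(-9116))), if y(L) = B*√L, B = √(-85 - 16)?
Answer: √(47919602409 + 31547094*I*√101)/2293 ≈ 95.467 + 0.31581*I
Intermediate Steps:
B = I*√101 (B = √(-101) = I*√101 ≈ 10.05*I)
y(L) = I*√101*√L (y(L) = (I*√101)*√L = I*√101*√L)
√(y(K(-6)) + (-23875/11465 - 1*(-9116))) = √(I*√101*√((-6)²) + (-23875/11465 - 1*(-9116))) = √(I*√101*√36 + (-23875*1/11465 + 9116)) = √(I*√101*6 + (-4775/2293 + 9116)) = √(6*I*√101 + 20898213/2293) = √(20898213/2293 + 6*I*√101)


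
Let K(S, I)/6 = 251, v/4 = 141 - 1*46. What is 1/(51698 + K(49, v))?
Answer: 1/53204 ≈ 1.8796e-5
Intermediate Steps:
v = 380 (v = 4*(141 - 1*46) = 4*(141 - 46) = 4*95 = 380)
K(S, I) = 1506 (K(S, I) = 6*251 = 1506)
1/(51698 + K(49, v)) = 1/(51698 + 1506) = 1/53204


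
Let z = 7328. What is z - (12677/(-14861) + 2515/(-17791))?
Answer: 276818265950/37770293 ≈ 7329.0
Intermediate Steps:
z - (12677/(-14861) + 2515/(-17791)) = 7328 - (12677/(-14861) + 2515/(-17791)) = 7328 - (12677*(-1/14861) + 2515*(-1/17791)) = 7328 - (-1811/2123 - 2515/17791) = 7328 - 1*(-37558846/37770293) = 7328 + 37558846/37770293 = 276818265950/37770293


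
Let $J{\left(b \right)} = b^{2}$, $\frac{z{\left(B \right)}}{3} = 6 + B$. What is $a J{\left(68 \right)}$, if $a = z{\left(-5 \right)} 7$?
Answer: $97104$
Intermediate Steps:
$z{\left(B \right)} = 18 + 3 B$ ($z{\left(B \right)} = 3 \left(6 + B\right) = 18 + 3 B$)
$a = 21$ ($a = \left(18 + 3 \left(-5\right)\right) 7 = \left(18 - 15\right) 7 = 3 \cdot 7 = 21$)
$a J{\left(68 \right)} = 21 \cdot 68^{2} = 21 \cdot 4624 = 97104$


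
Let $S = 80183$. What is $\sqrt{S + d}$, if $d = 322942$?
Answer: $25 \sqrt{645} \approx 634.92$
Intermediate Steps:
$\sqrt{S + d} = \sqrt{80183 + 322942} = \sqrt{403125} = 25 \sqrt{645}$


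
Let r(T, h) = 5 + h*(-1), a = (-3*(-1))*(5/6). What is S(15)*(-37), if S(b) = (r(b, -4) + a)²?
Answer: -19573/4 ≈ -4893.3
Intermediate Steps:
a = 5/2 (a = 3*(5*(⅙)) = 3*(⅚) = 5/2 ≈ 2.5000)
r(T, h) = 5 - h
S(b) = 529/4 (S(b) = ((5 - 1*(-4)) + 5/2)² = ((5 + 4) + 5/2)² = (9 + 5/2)² = (23/2)² = 529/4)
S(15)*(-37) = (529/4)*(-37) = -19573/4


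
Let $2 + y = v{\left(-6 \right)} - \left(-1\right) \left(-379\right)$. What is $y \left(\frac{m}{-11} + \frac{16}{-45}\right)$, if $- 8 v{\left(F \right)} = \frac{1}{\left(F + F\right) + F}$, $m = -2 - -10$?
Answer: $\frac{3675821}{8910} \approx 412.55$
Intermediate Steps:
$m = 8$ ($m = -2 + 10 = 8$)
$v{\left(F \right)} = - \frac{1}{24 F}$ ($v{\left(F \right)} = - \frac{1}{8 \left(\left(F + F\right) + F\right)} = - \frac{1}{8 \left(2 F + F\right)} = - \frac{1}{8 \cdot 3 F} = - \frac{\frac{1}{3} \frac{1}{F}}{8} = - \frac{1}{24 F}$)
$y = - \frac{54863}{144}$ ($y = -2 - \left(379 - \frac{1}{144}\right) = -2 - \frac{54575}{144} = - \frac{54863}{144} \approx -380.99$)
$y \left(\frac{m}{-11} + \frac{16}{-45}\right) = - \frac{54863 \left(\frac{8}{-11} + \frac{16}{-45}\right)}{144} = - \frac{54863 \left(8 \left(- \frac{1}{11}\right) + 16 \left(- \frac{1}{45}\right)\right)}{144} = - \frac{54863 \left(- \frac{8}{11} - \frac{16}{45}\right)}{144} = \left(- \frac{54863}{144}\right) \left(- \frac{536}{495}\right) = \frac{3675821}{8910}$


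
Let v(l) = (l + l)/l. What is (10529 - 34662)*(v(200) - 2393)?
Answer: 57702003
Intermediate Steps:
v(l) = 2 (v(l) = (2*l)/l = 2)
(10529 - 34662)*(v(200) - 2393) = (10529 - 34662)*(2 - 2393) = -24133*(-2391) = 57702003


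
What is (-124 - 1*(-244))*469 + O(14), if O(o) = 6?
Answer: 56286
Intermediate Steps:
(-124 - 1*(-244))*469 + O(14) = (-124 - 1*(-244))*469 + 6 = (-124 + 244)*469 + 6 = 120*469 + 6 = 56280 + 6 = 56286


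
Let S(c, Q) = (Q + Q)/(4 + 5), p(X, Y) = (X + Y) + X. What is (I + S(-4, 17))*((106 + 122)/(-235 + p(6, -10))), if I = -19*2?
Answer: 23408/699 ≈ 33.488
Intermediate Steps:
p(X, Y) = Y + 2*X
I = -38
S(c, Q) = 2*Q/9 (S(c, Q) = (2*Q)/9 = (2*Q)*(1/9) = 2*Q/9)
(I + S(-4, 17))*((106 + 122)/(-235 + p(6, -10))) = (-38 + (2/9)*17)*((106 + 122)/(-235 + (-10 + 2*6))) = (-38 + 34/9)*(228/(-235 + (-10 + 12))) = -23408/(3*(-235 + 2)) = -23408/(3*(-233)) = -23408*(-1)/(3*233) = -308/9*(-228/233) = 23408/699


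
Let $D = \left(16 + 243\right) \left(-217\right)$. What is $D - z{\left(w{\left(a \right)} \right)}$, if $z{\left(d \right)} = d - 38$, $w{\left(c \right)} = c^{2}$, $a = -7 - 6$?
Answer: $-56334$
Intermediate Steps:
$a = -13$ ($a = -7 - 6 = -13$)
$z{\left(d \right)} = -38 + d$ ($z{\left(d \right)} = d - 38 = -38 + d$)
$D = -56203$ ($D = 259 \left(-217\right) = -56203$)
$D - z{\left(w{\left(a \right)} \right)} = -56203 - \left(-38 + \left(-13\right)^{2}\right) = -56203 - \left(-38 + 169\right) = -56203 - 131 = -56334$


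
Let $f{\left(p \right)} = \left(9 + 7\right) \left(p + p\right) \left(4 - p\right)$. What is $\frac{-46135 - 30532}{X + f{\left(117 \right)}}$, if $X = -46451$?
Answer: $\frac{76667}{469523} \approx 0.16329$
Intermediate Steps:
$f{\left(p \right)} = 32 p \left(4 - p\right)$ ($f{\left(p \right)} = 16 \cdot 2 p \left(4 - p\right) = 32 p \left(4 - p\right)$)
$\frac{-46135 - 30532}{X + f{\left(117 \right)}} = \frac{-46135 - 30532}{-46451 + 32 \cdot 117 \left(4 - 117\right)} = - \frac{76667}{-46451 + 32 \cdot 117 \left(4 - 117\right)} = - \frac{76667}{-46451 + 32 \cdot 117 \left(-113\right)} = - \frac{76667}{-46451 - 423072} = - \frac{76667}{-469523} = \left(-76667\right) \left(- \frac{1}{469523}\right) = \frac{76667}{469523}$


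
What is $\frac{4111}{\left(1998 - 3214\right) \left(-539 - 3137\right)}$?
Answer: $\frac{4111}{4470016} \approx 0.00091968$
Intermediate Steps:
$\frac{4111}{\left(1998 - 3214\right) \left(-539 - 3137\right)} = \frac{4111}{\left(-1216\right) \left(-3676\right)} = \frac{4111}{4470016}$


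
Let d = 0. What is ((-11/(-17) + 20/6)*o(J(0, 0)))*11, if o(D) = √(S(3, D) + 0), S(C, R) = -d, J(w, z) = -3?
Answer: 0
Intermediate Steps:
S(C, R) = 0 (S(C, R) = -1*0 = 0)
o(D) = 0 (o(D) = √(0 + 0) = √0 = 0)
((-11/(-17) + 20/6)*o(J(0, 0)))*11 = ((-11/(-17) + 20/6)*0)*11 = ((-11*(-1/17) + 20*(⅙))*0)*11 = ((11/17 + 10/3)*0)*11 = ((203/51)*0)*11 = 0*11 = 0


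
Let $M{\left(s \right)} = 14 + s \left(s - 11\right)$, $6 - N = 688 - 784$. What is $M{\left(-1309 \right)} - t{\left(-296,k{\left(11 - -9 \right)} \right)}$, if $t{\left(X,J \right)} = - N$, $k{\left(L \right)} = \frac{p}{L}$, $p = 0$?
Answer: $1727996$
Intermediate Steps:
$N = 102$ ($N = 6 - \left(688 - 784\right) = 6 - -96 = 6 + 96 = 102$)
$k{\left(L \right)} = 0$ ($k{\left(L \right)} = \frac{0}{L} = 0$)
$M{\left(s \right)} = 14 + s \left(-11 + s\right)$
$t{\left(X,J \right)} = -102$ ($t{\left(X,J \right)} = \left(-1\right) 102 = -102$)
$M{\left(-1309 \right)} - t{\left(-296,k{\left(11 - -9 \right)} \right)} = \left(14 + \left(-1309\right)^{2} - -14399\right) - -102 = \left(14 + 1713481 + 14399\right) + 102 = 1727894 + 102 = 1727996$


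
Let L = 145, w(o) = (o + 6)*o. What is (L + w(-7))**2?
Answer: 23104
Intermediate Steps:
w(o) = o*(6 + o) (w(o) = (6 + o)*o = o*(6 + o))
(L + w(-7))**2 = (145 - 7*(6 - 7))**2 = (145 - 7*(-1))**2 = (145 + 7)**2 = 152**2 = 23104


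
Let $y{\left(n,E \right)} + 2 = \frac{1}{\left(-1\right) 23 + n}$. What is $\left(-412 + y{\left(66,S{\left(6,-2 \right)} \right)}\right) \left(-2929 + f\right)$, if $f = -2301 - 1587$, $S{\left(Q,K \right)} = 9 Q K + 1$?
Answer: $\frac{121349417}{43} \approx 2.8221 \cdot 10^{6}$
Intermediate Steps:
$S{\left(Q,K \right)} = 1 + 9 K Q$ ($S{\left(Q,K \right)} = 9 K Q + 1 = 1 + 9 K Q$)
$f = -3888$
$y{\left(n,E \right)} = -2 + \frac{1}{-23 + n}$ ($y{\left(n,E \right)} = -2 + \frac{1}{\left(-1\right) 23 + n} = -2 + \frac{1}{-23 + n}$)
$\left(-412 + y{\left(66,S{\left(6,-2 \right)} \right)}\right) \left(-2929 + f\right) = \left(-412 + \frac{47 - 132}{-23 + 66}\right) \left(-2929 - 3888\right) = \left(-412 + \frac{47 - 132}{43}\right) \left(-6817\right) = \left(-412 + \frac{1}{43} \left(-85\right)\right) \left(-6817\right) = \left(-412 - \frac{85}{43}\right) \left(-6817\right) = \left(- \frac{17801}{43}\right) \left(-6817\right) = \frac{121349417}{43}$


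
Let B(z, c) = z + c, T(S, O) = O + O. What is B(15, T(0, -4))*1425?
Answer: 9975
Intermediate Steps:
T(S, O) = 2*O
B(z, c) = c + z
B(15, T(0, -4))*1425 = (2*(-4) + 15)*1425 = (-8 + 15)*1425 = 7*1425 = 9975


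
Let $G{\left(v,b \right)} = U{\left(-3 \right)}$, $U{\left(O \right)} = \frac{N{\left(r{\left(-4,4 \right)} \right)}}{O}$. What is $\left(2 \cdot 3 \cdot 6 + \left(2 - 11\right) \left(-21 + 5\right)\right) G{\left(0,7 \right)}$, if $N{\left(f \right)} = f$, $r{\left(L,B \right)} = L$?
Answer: $240$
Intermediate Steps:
$U{\left(O \right)} = - \frac{4}{O}$
$G{\left(v,b \right)} = \frac{4}{3}$ ($G{\left(v,b \right)} = - \frac{4}{-3} = \left(-4\right) \left(- \frac{1}{3}\right) = \frac{4}{3}$)
$\left(2 \cdot 3 \cdot 6 + \left(2 - 11\right) \left(-21 + 5\right)\right) G{\left(0,7 \right)} = \left(2 \cdot 3 \cdot 6 + \left(2 - 11\right) \left(-21 + 5\right)\right) \frac{4}{3} = \left(6 \cdot 6 - -144\right) \frac{4}{3} = \left(36 + 144\right) \frac{4}{3} = 180 \cdot \frac{4}{3} = 240$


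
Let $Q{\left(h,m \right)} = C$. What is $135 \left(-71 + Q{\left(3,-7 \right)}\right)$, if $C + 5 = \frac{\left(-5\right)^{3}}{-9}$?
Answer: $-8385$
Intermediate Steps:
$C = \frac{80}{9}$ ($C = -5 + \frac{\left(-5\right)^{3}}{-9} = -5 - - \frac{125}{9} = -5 + \frac{125}{9} = \frac{80}{9} \approx 8.8889$)
$Q{\left(h,m \right)} = \frac{80}{9}$
$135 \left(-71 + Q{\left(3,-7 \right)}\right) = 135 \left(-71 + \frac{80}{9}\right) = 135 \left(- \frac{559}{9}\right) = -8385$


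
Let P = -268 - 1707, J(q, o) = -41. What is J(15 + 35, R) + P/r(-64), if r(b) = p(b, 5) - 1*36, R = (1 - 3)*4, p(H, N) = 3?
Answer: 622/33 ≈ 18.848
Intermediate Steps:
R = -8 (R = -2*4 = -8)
r(b) = -33 (r(b) = 3 - 1*36 = 3 - 36 = -33)
P = -1975
J(15 + 35, R) + P/r(-64) = -41 - 1975/(-33) = -41 - 1975*(-1/33) = -41 + 1975/33 = 622/33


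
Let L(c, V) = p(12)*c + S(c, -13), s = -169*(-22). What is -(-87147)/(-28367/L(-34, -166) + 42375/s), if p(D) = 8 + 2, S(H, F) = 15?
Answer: 8100313650/9172337 ≈ 883.12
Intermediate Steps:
s = 3718
p(D) = 10
L(c, V) = 15 + 10*c (L(c, V) = 10*c + 15 = 15 + 10*c)
-(-87147)/(-28367/L(-34, -166) + 42375/s) = -(-87147)/(-28367/(15 + 10*(-34)) + 42375/3718) = -(-87147)/(-28367/(15 - 340) + 42375*(1/3718)) = -(-87147)/(-28367/(-325) + 42375/3718) = -(-87147)/(-28367*(-1/325) + 42375/3718) = -(-87147)/(28367/325 + 42375/3718) = -(-87147)/9172337/92950 = -(-87147)*92950/9172337 = -1*(-8100313650/9172337) = 8100313650/9172337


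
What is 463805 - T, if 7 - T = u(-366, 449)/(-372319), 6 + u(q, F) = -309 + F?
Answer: 2577325484/5557 ≈ 4.6380e+5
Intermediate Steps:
u(q, F) = -315 + F (u(q, F) = -6 + (-309 + F) = -315 + F)
T = 38901/5557 (T = 7 - (-315 + 449)/(-372319) = 7 - 134*(-1)/372319 = 7 - 1*(-2/5557) = 7 + 2/5557 = 38901/5557 ≈ 7.0004)
463805 - T = 463805 - 1*38901/5557 = 463805 - 38901/5557 = 2577325484/5557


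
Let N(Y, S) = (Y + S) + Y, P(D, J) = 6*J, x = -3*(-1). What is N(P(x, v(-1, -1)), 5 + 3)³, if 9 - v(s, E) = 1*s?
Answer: 2097152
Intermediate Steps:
x = 3
v(s, E) = 9 - s
N(Y, S) = S + 2*Y (N(Y, S) = (S + Y) + Y = S + 2*Y)
N(P(x, v(-1, -1)), 5 + 3)³ = ((5 + 3) + 2*(6*(9 - 1*(-1))))³ = (8 + 2*(6*(9 + 1)))³ = (8 + 2*(6*10))³ = (8 + 2*60)³ = (8 + 120)³ = 128³ = 2097152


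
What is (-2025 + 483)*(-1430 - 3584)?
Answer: 7731588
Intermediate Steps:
(-2025 + 483)*(-1430 - 3584) = -1542*(-5014) = 7731588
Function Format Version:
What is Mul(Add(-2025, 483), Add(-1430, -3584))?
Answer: 7731588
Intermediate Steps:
Mul(Add(-2025, 483), Add(-1430, -3584)) = Mul(-1542, -5014) = 7731588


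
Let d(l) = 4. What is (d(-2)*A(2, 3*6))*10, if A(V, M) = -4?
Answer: -160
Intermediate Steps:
(d(-2)*A(2, 3*6))*10 = (4*(-4))*10 = -16*10 = -160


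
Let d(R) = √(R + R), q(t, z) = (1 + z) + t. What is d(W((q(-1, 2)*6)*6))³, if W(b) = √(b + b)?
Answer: 48*√6 ≈ 117.58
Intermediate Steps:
q(t, z) = 1 + t + z
W(b) = √2*√b (W(b) = √(2*b) = √2*√b)
d(R) = √2*√R (d(R) = √(2*R) = √2*√R)
d(W((q(-1, 2)*6)*6))³ = (√2*√(√2*√(((1 - 1 + 2)*6)*6)))³ = (√2*√(√2*√((2*6)*6)))³ = (√2*√(√2*√(12*6)))³ = (√2*√(√2*√72))³ = (√2*√(√2*(6*√2)))³ = (√2*√12)³ = (√2*(2*√3))³ = (2*√6)³ = 48*√6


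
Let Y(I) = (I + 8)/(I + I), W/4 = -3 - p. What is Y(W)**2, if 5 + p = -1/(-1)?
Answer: 9/4 ≈ 2.2500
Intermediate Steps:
p = -4 (p = -5 - 1/(-1) = -5 - 1*(-1) = -5 + 1 = -4)
W = 4 (W = 4*(-3 - 1*(-4)) = 4*(-3 + 4) = 4*1 = 4)
Y(I) = (8 + I)/(2*I) (Y(I) = (8 + I)/((2*I)) = (8 + I)*(1/(2*I)) = (8 + I)/(2*I))
Y(W)**2 = ((1/2)*(8 + 4)/4)**2 = ((1/2)*(1/4)*12)**2 = (3/2)**2 = 9/4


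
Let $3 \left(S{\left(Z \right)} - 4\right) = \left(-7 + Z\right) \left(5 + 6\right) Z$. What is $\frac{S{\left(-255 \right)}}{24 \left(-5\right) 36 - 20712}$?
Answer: $- \frac{40829}{4172} \approx -9.7864$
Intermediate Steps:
$S{\left(Z \right)} = 4 + \frac{11 Z \left(-7 + Z\right)}{3}$ ($S{\left(Z \right)} = 4 + \frac{\left(-7 + Z\right) \left(5 + 6\right) Z}{3} = 4 + \frac{\left(-7 + Z\right) 11 Z}{3} = 4 + \frac{11 Z \left(-7 + Z\right)}{3}$)
$\frac{S{\left(-255 \right)}}{24 \left(-5\right) 36 - 20712} = \frac{4 - -6545 + \frac{11 \left(-255\right)^{2}}{3}}{24 \left(-5\right) 36 - 20712} = \frac{4 + 6545 + \frac{11}{3} \cdot 65025}{\left(-120\right) 36 - 20712} = \frac{4 + 6545 + 238425}{-4320 - 20712} = \frac{244974}{-25032} = 244974 \left(- \frac{1}{25032}\right) = - \frac{40829}{4172}$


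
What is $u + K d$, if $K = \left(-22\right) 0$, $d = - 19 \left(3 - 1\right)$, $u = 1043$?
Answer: $1043$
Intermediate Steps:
$d = -38$ ($d = \left(-19\right) 2 = -38$)
$K = 0$
$u + K d = 1043 + 0 \left(-38\right) = 1043 + 0 = 1043$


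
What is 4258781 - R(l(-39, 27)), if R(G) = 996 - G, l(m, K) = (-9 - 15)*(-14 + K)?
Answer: 4257473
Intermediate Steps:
l(m, K) = 336 - 24*K (l(m, K) = -24*(-14 + K) = 336 - 24*K)
4258781 - R(l(-39, 27)) = 4258781 - (996 - (336 - 24*27)) = 4258781 - (996 - (336 - 648)) = 4258781 - (996 - 1*(-312)) = 4258781 - (996 + 312) = 4258781 - 1*1308 = 4258781 - 1308 = 4257473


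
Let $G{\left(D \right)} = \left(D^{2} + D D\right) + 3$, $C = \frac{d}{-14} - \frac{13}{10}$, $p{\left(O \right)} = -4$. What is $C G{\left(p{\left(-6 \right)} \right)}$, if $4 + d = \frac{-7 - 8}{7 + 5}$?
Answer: $- \frac{259}{8} \approx -32.375$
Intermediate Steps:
$d = - \frac{21}{4}$ ($d = -4 + \frac{-7 - 8}{7 + 5} = -4 - \frac{15}{12} = -4 - \frac{5}{4} = - \frac{21}{4} \approx -5.25$)
$C = - \frac{37}{40}$ ($C = - \frac{21}{4 \left(-14\right)} - \frac{13}{10} = \left(- \frac{21}{4}\right) \left(- \frac{1}{14}\right) - \frac{13}{10} = \frac{3}{8} - \frac{13}{10} = - \frac{37}{40} \approx -0.925$)
$G{\left(D \right)} = 3 + 2 D^{2}$ ($G{\left(D \right)} = \left(D^{2} + D^{2}\right) + 3 = 2 D^{2} + 3 = 3 + 2 D^{2}$)
$C G{\left(p{\left(-6 \right)} \right)} = - \frac{37 \left(3 + 2 \left(-4\right)^{2}\right)}{40} = - \frac{37 \left(3 + 2 \cdot 16\right)}{40} = - \frac{37 \left(3 + 32\right)}{40} = \left(- \frac{37}{40}\right) 35 = - \frac{259}{8}$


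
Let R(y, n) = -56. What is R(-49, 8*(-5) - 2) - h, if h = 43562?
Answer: -43618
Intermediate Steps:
R(-49, 8*(-5) - 2) - h = -56 - 1*43562 = -56 - 43562 = -43618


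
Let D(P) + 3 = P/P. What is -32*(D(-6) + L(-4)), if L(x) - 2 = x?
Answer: 128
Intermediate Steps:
L(x) = 2 + x
D(P) = -2 (D(P) = -3 + P/P = -3 + 1 = -2)
-32*(D(-6) + L(-4)) = -32*(-2 + (2 - 4)) = -32*(-2 - 2) = -32*(-4) = 128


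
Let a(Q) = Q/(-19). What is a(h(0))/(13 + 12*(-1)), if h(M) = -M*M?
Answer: 0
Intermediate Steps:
h(M) = -M²
a(Q) = -Q/19 (a(Q) = Q*(-1/19) = -Q/19)
a(h(0))/(13 + 12*(-1)) = (-(-1)*0²/19)/(13 + 12*(-1)) = (-(-1)*0/19)/(13 - 12) = -1/19*0/1 = 0*1 = 0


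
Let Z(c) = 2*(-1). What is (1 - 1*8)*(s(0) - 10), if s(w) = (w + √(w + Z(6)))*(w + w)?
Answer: 70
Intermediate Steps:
Z(c) = -2
s(w) = 2*w*(w + √(-2 + w)) (s(w) = (w + √(w - 2))*(w + w) = (w + √(-2 + w))*(2*w) = 2*w*(w + √(-2 + w)))
(1 - 1*8)*(s(0) - 10) = (1 - 1*8)*(2*0*(0 + √(-2 + 0)) - 10) = (1 - 8)*(2*0*(0 + √(-2)) - 10) = -7*(2*0*(0 + I*√2) - 10) = -7*(2*0*(I*√2) - 10) = -7*(0 - 10) = -7*(-10) = 70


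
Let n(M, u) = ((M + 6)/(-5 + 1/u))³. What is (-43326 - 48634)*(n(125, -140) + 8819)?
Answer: 287914092076040760/344472101 ≈ 8.3581e+8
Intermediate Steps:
n(M, u) = (6 + M)³/(-5 + 1/u)³ (n(M, u) = ((6 + M)/(-5 + 1/u))³ = (6 + M)³/(-5 + 1/u)³)
(-43326 - 48634)*(n(125, -140) + 8819) = (-43326 - 48634)*(-1*(-140)³*(6 + 125)³/(-1 + 5*(-140))³ + 8819) = -91960*(-1*(-2744000)*131³/(-1 - 700)³ + 8819) = -91960*(-1*(-2744000)*2248091/(-701)³ + 8819) = -91960*(-1*(-2744000)*(-1/344472101)*2248091 + 8819) = -91960*(-6168761704000/344472101 + 8819) = -91960*(-3130862245281/344472101) = 287914092076040760/344472101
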